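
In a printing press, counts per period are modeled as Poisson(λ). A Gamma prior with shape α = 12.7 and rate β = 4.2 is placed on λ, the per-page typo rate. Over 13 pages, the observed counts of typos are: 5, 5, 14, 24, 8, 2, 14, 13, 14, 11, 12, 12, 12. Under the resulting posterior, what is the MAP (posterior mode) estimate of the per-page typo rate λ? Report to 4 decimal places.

9.1686

With a Gamma(shape α, rate β) prior, the Poisson likelihood is conjugate: the posterior is Gamma(α + ΣXᵢ, β + n).
Sum of counts S = 146 over n = 13 pages.
Posterior: Gamma(α+S, β+n) = Gamma(12.7+146, 4.2+13) = Gamma(158.7, 17.2).
Mode of Gamma(α,β) for α≥1 is (α−1)/β = 157.7/17.2 = 9.1686.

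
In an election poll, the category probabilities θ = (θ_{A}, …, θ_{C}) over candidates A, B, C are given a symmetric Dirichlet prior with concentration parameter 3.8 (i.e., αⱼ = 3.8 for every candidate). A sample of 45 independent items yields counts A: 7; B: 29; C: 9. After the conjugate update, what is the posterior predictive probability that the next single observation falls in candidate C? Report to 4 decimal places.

0.2270

The Dirichlet prior is conjugate to the Multinomial likelihood: each posterior αⱼ = prior αⱼ + observed count nⱼ.
Posterior concentration: (10.8, 32.8, 12.8), total = 56.4.
P(next = C | data) = α_{C}/Σα = 0.2270.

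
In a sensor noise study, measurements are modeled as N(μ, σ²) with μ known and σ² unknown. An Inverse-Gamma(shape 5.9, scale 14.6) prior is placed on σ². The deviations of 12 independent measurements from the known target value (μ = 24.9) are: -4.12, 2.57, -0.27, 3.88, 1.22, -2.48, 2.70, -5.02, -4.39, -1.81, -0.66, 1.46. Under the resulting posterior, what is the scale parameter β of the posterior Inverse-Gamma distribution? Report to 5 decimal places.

66.57560

With known mean μ and an Inverse-Gamma(α, β) prior on σ², the Normal likelihood is conjugate: posterior is Inv-Gamma(α + n/2, β + Σ(xᵢ−μ)²/2).
Σ(xᵢ−μ)² = (-4.12)² + (2.57)² + (-0.27)² + (3.88)² + (1.22)² + (-2.48)² + (2.70)² + (-5.02)² + (-4.39)² + (-1.81)² + (-0.66)² + (1.46)² = 103.9512.
Posterior: Inv-Gamma(5.9 + 12/2, 14.6 + 103.9512/2) = Inv-Gamma(11.90, 66.57560).
Posterior β = 66.57560.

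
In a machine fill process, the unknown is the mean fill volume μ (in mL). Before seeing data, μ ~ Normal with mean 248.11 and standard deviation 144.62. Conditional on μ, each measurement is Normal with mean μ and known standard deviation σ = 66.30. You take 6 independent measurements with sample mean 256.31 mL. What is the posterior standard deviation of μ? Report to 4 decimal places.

26.6049

For Normal data with known variance σ², a Normal(μ₀, σ₀²) prior on μ is conjugate. Posterior precision = 1/σ₀² + n/σ²; posterior mean is the precision-weighted average of μ₀ and x̄.
σ₀² = 144.62² = 20914.9444, σ² = 66.30² = 4395.69; σ² + n·σ₀² = 4395.69 + 6·20914.9444 = 129885.3564.
Posterior precision = 1/σ₀² + n/σ² = 1/20914.9444 + 6/4395.69 = (σ² + n·σ₀²)/(σ₀²σ²) = 129885.3564/(20914.9444·4395.69); posterior variance σₙ² = σ₀²σ²/(σ² + n·σ₀²) = 20914.9444·4395.69/129885.3564 = 707.821224.
Posterior SD = √σₙ² = √(20914.9444·4395.69/129885.3564) = 26.6049.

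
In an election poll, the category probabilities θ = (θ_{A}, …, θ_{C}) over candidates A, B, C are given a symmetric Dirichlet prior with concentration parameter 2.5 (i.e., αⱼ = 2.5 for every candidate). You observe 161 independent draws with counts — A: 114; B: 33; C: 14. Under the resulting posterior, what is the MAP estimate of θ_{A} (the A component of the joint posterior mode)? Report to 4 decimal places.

The Dirichlet prior is conjugate to the Multinomial likelihood: each posterior αⱼ = prior αⱼ + observed count nⱼ.
Posterior concentration: (116.5, 35.5, 16.5), total = 168.5.
Joint mode component: (α_{A}−1)/(Σα−K) = 115.5/165.5 = 0.6979.

0.6979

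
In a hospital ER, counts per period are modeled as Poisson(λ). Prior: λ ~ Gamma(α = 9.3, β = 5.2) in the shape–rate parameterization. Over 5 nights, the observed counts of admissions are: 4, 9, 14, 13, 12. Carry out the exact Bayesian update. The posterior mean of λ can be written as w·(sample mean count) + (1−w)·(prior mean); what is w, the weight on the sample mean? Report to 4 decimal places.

With a Gamma(shape α, rate β) prior, the Poisson likelihood is conjugate: the posterior is Gamma(α + ΣXᵢ, β + n).
Posterior mean = (α₀+S)/(β₀+n) = [n/(β₀+n)]·(S/n) + [β₀/(β₀+n)]·(α₀/β₀), so only n and β₀ enter the weight.
Weight on data w = n/(β₀+n) = 5/(5.2+5) = 5/10.2 = 0.4902.

0.4902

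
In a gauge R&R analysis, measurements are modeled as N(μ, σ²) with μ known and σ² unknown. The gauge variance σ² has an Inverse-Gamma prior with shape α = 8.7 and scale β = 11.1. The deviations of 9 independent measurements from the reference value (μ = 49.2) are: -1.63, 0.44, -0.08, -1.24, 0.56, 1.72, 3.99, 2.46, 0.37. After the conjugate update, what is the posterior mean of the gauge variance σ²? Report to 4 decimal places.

With known mean μ and an Inverse-Gamma(α, β) prior on σ², the Normal likelihood is conjugate: posterior is Inv-Gamma(α + n/2, β + Σ(xᵢ−μ)²/2).
Σ(xᵢ−μ)² = (-1.63)² + (0.44)² + (-0.08)² + (-1.24)² + (0.56)² + (1.72)² + (3.99)² + (2.46)² + (0.37)² = 29.7751.
Posterior: Inv-Gamma(8.7 + 9/2, 11.1 + 29.7751/2) = Inv-Gamma(13.20, 25.98755).
E[σ²|data] = β/(α−1) = 25.98755/12.20 = 2.1301.

2.1301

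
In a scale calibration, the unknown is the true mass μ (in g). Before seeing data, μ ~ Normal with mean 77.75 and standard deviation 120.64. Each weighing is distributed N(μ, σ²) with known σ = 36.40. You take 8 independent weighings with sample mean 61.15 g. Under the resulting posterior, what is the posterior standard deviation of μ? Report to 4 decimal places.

12.7967

For Normal data with known variance σ², a Normal(μ₀, σ₀²) prior on μ is conjugate. Posterior precision = 1/σ₀² + n/σ²; posterior mean is the precision-weighted average of μ₀ and x̄.
σ₀² = 120.64² = 14554.0096, σ² = 36.40² = 1324.96; σ² + n·σ₀² = 1324.96 + 8·14554.0096 = 117757.0368.
Posterior precision = 1/σ₀² + n/σ² = 1/14554.0096 + 8/1324.96 = (σ² + n·σ₀²)/(σ₀²σ²) = 117757.0368/(14554.0096·1324.96); posterior variance σₙ² = σ₀²σ²/(σ² + n·σ₀²) = 14554.0096·1324.96/117757.0368 = 163.756503.
Posterior SD = √σₙ² = √(14554.0096·1324.96/117757.0368) = 12.7967.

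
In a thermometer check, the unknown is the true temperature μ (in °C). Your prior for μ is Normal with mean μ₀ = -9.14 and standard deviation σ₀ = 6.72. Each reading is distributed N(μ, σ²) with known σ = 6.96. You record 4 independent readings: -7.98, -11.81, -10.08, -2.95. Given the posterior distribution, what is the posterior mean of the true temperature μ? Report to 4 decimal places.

-8.4027

For Normal data with known variance σ², a Normal(μ₀, σ₀²) prior on μ is conjugate. Posterior precision = 1/σ₀² + n/σ²; posterior mean is the precision-weighted average of μ₀ and x̄.
Σxᵢ = (-7.98) + (-11.81) + (-10.08) + (-2.95) = -32.82, so n·x̄ = -32.82.
σ₀² = 6.72² = 45.1584, σ² = 6.96² = 48.4416; σ² + n·σ₀² = 48.4416 + 4·45.1584 = 229.0752.
Posterior mean = (μ₀/σ₀² + n·x̄/σ²)/(1/σ₀² + n/σ²) = (σ²·μ₀ + σ₀²·n·x̄)/(σ² + n·σ₀²) = (48.4416·(-9.14) + 45.1584·(-32.82))/229.0752 = -1924.854912/229.0752 = -8.4027.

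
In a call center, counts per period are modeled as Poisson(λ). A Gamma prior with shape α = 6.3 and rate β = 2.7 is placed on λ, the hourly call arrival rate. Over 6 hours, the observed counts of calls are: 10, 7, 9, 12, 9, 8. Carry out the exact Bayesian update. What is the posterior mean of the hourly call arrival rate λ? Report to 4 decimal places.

7.0460

With a Gamma(shape α, rate β) prior, the Poisson likelihood is conjugate: the posterior is Gamma(α + ΣXᵢ, β + n).
Sum of counts S = 55 over n = 6 hours.
Posterior: Gamma(α+S, β+n) = Gamma(6.3+55, 2.7+6) = Gamma(61.3, 8.7).
Posterior mean = α/β = 61.3/8.7 = 7.0460.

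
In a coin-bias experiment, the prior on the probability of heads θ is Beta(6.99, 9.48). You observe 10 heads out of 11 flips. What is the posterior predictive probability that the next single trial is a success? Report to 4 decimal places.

0.6185

The Beta prior is conjugate to a Binomial/Bernoulli likelihood; the update adds successes to α and failures to β.
Posterior: Beta(α+k, β+n−k) = Beta(6.99+10, 9.48+1) = Beta(16.99, 10.48).
For a single future Bernoulli trial, P(success | data) = α/(α+β) = 0.6185.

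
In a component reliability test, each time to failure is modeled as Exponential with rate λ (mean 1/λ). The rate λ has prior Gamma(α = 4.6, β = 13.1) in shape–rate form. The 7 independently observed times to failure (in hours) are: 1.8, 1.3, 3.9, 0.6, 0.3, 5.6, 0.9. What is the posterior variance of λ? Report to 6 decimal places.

0.015339

With a Gamma(shape α, rate β) prior on the exponential rate λ, the posterior after n observations with total T = Σxᵢ is Gamma(α+n, β+T).
Sum of observations T = 14.4 hours; n = 7.
Posterior: Gamma(4.6+7, 13.1+14.4) = Gamma(11.6, 27.5).
Var = α/β² = 0.015339.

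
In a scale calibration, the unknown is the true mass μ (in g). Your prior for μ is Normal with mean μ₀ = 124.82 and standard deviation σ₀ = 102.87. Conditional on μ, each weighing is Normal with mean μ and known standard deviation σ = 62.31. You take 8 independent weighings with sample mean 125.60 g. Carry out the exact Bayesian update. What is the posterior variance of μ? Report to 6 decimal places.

For Normal data with known variance σ², a Normal(μ₀, σ₀²) prior on μ is conjugate. Posterior precision = 1/σ₀² + n/σ²; posterior mean is the precision-weighted average of μ₀ and x̄.
σ₀² = 102.87² = 10582.2369, σ² = 62.31² = 3882.5361; σ² + n·σ₀² = 3882.5361 + 8·10582.2369 = 88540.4313.
Posterior precision = 1/σ₀² + n/σ² = 1/10582.2369 + 8/3882.5361 = (σ² + n·σ₀²)/(σ₀²σ²) = 88540.4313/(10582.2369·3882.5361); posterior variance σₙ² = σ₀²σ²/(σ² + n·σ₀²) = 10582.2369·3882.5361/88540.4313 = 464.035652.

464.035652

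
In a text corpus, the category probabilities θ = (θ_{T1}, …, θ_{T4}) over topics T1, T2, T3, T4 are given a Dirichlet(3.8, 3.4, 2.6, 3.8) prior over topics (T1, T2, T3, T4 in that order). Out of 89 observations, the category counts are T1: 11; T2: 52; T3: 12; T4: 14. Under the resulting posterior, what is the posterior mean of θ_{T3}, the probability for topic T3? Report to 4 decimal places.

0.1423

The Dirichlet prior is conjugate to the Multinomial likelihood: each posterior αⱼ = prior αⱼ + observed count nⱼ.
Posterior concentration: (14.8, 55.4, 14.6, 17.8), total = 102.6.
E[θ_{T3}|data] = α_{T3}/Σα = 14.6/102.6 = 0.1423.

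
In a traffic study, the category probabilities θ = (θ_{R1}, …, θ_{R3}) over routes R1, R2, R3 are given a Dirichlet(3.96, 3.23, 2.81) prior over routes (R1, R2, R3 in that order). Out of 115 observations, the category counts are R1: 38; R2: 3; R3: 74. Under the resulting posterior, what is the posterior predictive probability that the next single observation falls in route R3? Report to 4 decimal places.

The Dirichlet prior is conjugate to the Multinomial likelihood: each posterior αⱼ = prior αⱼ + observed count nⱼ.
Posterior concentration: (41.96, 6.23, 76.81), total = 125.00.
P(next = R3 | data) = α_{R3}/Σα = 0.6145.

0.6145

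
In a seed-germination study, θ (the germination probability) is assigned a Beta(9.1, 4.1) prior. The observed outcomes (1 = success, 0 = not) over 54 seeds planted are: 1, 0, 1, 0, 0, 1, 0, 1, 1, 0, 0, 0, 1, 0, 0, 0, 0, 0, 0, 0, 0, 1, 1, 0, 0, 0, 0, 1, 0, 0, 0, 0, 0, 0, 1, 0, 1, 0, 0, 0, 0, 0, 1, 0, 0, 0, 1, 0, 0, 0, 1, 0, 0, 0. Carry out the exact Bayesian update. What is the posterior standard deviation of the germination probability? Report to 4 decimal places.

The Beta prior is conjugate to a Binomial/Bernoulli likelihood; the update adds successes to α and failures to β.
Posterior: Beta(α+k, β+n−k) = Beta(9.1+14, 4.1+40) = Beta(23.1, 44.1).
Var = αβ/((α+β)²(α+β+1)) = 23.1·44.1/(67.2²·68.2) = 0.00330771; SD = √0.00330771 = 0.0575.

0.0575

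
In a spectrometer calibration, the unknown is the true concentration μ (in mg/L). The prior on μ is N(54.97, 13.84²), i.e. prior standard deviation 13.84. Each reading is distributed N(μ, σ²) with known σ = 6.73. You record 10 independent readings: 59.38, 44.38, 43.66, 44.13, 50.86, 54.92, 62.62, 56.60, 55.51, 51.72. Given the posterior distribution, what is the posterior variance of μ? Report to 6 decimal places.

For Normal data with known variance σ², a Normal(μ₀, σ₀²) prior on μ is conjugate. Posterior precision = 1/σ₀² + n/σ²; posterior mean is the precision-weighted average of μ₀ and x̄.
σ₀² = 13.84² = 191.5456, σ² = 6.73² = 45.2929; σ² + n·σ₀² = 45.2929 + 10·191.5456 = 1960.7489.
Posterior precision = 1/σ₀² + n/σ² = 1/191.5456 + 10/45.2929 = (σ² + n·σ₀²)/(σ₀²σ²) = 1960.7489/(191.5456·45.2929); posterior variance σₙ² = σ₀²σ²/(σ² + n·σ₀²) = 191.5456·45.2929/1960.7489 = 4.424664.

4.424664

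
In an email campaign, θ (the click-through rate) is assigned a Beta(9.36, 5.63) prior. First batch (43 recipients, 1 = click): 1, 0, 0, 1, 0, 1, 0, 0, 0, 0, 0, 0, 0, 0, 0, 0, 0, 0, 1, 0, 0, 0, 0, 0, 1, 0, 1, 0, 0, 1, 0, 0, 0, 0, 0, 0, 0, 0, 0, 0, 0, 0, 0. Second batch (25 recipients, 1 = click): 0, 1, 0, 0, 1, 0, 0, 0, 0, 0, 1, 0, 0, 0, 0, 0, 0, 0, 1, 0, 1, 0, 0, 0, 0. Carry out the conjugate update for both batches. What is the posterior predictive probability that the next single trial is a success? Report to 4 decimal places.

The Beta prior is conjugate to a Binomial/Bernoulli likelihood; the update adds successes to α and failures to β.
After batch 1: Beta(9.36+7, 5.63+36) = Beta(16.36, 41.63).
After batch 2: Beta(16.36+5, 41.63+20) = Beta(21.36, 61.63).
For a single future Bernoulli trial, P(success | data) = α/(α+β) = 0.2574.

0.2574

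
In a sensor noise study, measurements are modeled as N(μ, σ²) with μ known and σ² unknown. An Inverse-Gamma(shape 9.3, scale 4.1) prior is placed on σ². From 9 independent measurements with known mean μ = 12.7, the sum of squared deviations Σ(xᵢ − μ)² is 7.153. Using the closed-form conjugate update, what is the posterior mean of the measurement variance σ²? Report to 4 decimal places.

With known mean μ and an Inverse-Gamma(α, β) prior on σ², the Normal likelihood is conjugate: posterior is Inv-Gamma(α + n/2, β + Σ(xᵢ−μ)²/2).
Posterior: Inv-Gamma(9.3 + 9/2, 4.1 + 7.153/2) = Inv-Gamma(13.80, 7.6765).
E[σ²|data] = β/(α−1) = 7.6765/12.80 = 0.5997.

0.5997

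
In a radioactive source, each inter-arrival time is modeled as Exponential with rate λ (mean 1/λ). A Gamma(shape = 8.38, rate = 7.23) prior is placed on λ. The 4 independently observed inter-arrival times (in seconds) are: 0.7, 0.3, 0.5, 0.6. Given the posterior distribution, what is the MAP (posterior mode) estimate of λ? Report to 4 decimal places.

1.2197

With a Gamma(shape α, rate β) prior on the exponential rate λ, the posterior after n observations with total T = Σxᵢ is Gamma(α+n, β+T).
Sum of observations T = 2.1 seconds; n = 4.
Posterior: Gamma(8.38+4, 7.23+2.1) = Gamma(12.38, 9.33).
Mode = (α−1)/β = 1.2197.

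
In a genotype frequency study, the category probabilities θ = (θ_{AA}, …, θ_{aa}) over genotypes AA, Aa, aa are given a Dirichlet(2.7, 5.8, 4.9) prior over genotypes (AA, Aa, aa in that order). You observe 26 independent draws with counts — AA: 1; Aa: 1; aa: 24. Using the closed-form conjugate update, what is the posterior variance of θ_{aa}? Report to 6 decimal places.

0.004839

The Dirichlet prior is conjugate to the Multinomial likelihood: each posterior αⱼ = prior αⱼ + observed count nⱼ.
Posterior concentration: (3.7, 6.8, 28.9), total = 39.4.
Var[θ_j] = α_j(Σα−α_j)/((Σα)²(Σα+1)) = 28.9·10.5/(39.4²·40.4) = 0.004839.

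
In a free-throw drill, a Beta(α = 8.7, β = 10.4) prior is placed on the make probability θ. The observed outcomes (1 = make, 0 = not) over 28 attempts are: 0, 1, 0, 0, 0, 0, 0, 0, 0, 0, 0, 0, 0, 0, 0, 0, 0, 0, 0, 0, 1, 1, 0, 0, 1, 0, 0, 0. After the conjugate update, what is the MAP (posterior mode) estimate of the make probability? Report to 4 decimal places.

0.2594

The Beta prior is conjugate to a Binomial/Bernoulli likelihood; the update adds successes to α and failures to β.
Posterior: Beta(α+k, β+n−k) = Beta(8.7+4, 10.4+24) = Beta(12.7, 34.4).
Mode of Beta(a,b) for a,b>1 is (a−1)/(a+b−2) = 11.7/45.1 = 0.2594.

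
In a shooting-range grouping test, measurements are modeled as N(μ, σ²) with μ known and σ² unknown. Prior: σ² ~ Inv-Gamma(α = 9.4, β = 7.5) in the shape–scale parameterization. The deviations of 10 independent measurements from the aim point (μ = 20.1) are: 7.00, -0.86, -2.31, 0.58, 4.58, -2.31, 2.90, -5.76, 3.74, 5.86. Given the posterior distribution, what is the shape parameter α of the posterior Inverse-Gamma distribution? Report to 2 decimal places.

14.40

With known mean μ and an Inverse-Gamma(α, β) prior on σ², the Normal likelihood is conjugate: posterior is Inv-Gamma(α + n/2, β + Σ(xᵢ−μ)²/2).
Σ(xᵢ−μ)² = (7.00)² + (-0.86)² + (-2.31)² + (0.58)² + (4.58)² + (-2.31)² + (2.90)² + (-5.76)² + (3.74)² + (5.86)² = 171.6394.
Posterior: Inv-Gamma(9.4 + 10/2, 7.5 + 171.6394/2) = Inv-Gamma(14.40, 93.31970).
Posterior α = 14.40.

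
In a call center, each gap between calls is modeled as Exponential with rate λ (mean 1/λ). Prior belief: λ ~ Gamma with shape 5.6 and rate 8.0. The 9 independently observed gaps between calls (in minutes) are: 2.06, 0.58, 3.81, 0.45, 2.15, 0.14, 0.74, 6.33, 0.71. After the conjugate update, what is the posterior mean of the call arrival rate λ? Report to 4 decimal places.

0.5847

With a Gamma(shape α, rate β) prior on the exponential rate λ, the posterior after n observations with total T = Σxᵢ is Gamma(α+n, β+T).
Sum of observations T = 16.97 minutes; n = 9.
Posterior: Gamma(5.6+9, 8.0+16.97) = Gamma(14.6, 24.97).
Posterior mean of λ = α/β = 14.6/24.97 = 0.5847.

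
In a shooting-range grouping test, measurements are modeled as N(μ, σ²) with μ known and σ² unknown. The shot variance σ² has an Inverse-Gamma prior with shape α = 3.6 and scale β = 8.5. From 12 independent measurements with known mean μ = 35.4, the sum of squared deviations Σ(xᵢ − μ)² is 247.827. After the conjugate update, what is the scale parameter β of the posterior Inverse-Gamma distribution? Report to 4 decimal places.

132.4135

With known mean μ and an Inverse-Gamma(α, β) prior on σ², the Normal likelihood is conjugate: posterior is Inv-Gamma(α + n/2, β + Σ(xᵢ−μ)²/2).
Posterior: Inv-Gamma(3.6 + 12/2, 8.5 + 247.827/2) = Inv-Gamma(9.60, 132.4135).
Posterior β = 132.4135.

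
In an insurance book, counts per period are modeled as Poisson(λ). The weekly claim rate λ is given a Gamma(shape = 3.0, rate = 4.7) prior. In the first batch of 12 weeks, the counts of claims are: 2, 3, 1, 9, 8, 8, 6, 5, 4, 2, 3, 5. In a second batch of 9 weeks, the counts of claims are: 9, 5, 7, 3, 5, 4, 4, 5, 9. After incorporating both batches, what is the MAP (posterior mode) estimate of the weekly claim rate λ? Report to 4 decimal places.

With a Gamma(shape α, rate β) prior, the Poisson likelihood is conjugate: the posterior is Gamma(α + ΣXᵢ, β + n).
Batch 1: sum of counts S = 56 over n = 12 weeks.
After batch 1: Gamma(α+S, β+n) = Gamma(3.0+56, 4.7+12) = Gamma(59.0, 16.7).
Batch 2: sum of counts S = 51 over n = 9 weeks.
After batch 2: Gamma(α+S, β+n) = Gamma(59.0+51, 16.7+9) = Gamma(110.0, 25.7).
Mode of Gamma(α,β) for α≥1 is (α−1)/β = 109.0/25.7 = 4.2412.

4.2412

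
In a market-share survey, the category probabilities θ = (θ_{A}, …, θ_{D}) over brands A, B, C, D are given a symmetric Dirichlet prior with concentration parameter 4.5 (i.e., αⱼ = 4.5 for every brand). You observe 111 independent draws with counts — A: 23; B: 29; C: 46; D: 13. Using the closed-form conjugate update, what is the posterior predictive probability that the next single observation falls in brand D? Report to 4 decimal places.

The Dirichlet prior is conjugate to the Multinomial likelihood: each posterior αⱼ = prior αⱼ + observed count nⱼ.
Posterior concentration: (27.5, 33.5, 50.5, 17.5), total = 129.0.
P(next = D | data) = α_{D}/Σα = 0.1357.

0.1357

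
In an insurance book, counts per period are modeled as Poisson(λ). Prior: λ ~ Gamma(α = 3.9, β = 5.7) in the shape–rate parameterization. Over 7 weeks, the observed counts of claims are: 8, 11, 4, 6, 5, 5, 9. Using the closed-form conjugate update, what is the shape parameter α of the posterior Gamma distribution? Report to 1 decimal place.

51.9

With a Gamma(shape α, rate β) prior, the Poisson likelihood is conjugate: the posterior is Gamma(α + ΣXᵢ, β + n).
Sum of counts S = 48 over n = 7 weeks.
Posterior: Gamma(α+S, β+n) = Gamma(3.9+48, 5.7+7) = Gamma(51.9, 12.7).
Posterior α = 51.9.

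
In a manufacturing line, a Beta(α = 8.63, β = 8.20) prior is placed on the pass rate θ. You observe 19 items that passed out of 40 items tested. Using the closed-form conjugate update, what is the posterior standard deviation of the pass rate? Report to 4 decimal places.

The Beta prior is conjugate to a Binomial/Bernoulli likelihood; the update adds successes to α and failures to β.
Posterior: Beta(α+k, β+n−k) = Beta(8.63+19, 8.20+21) = Beta(27.63, 29.20).
Var = αβ/((α+β)²(α+β+1)) = 27.63·29.20/(56.83²·57.83) = 0.00431972; SD = √0.00431972 = 0.0657.

0.0657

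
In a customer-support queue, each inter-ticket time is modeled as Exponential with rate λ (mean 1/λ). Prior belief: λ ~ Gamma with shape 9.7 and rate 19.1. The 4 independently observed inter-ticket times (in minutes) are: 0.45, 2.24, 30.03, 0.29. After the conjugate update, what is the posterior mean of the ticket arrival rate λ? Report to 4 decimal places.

0.2629

With a Gamma(shape α, rate β) prior on the exponential rate λ, the posterior after n observations with total T = Σxᵢ is Gamma(α+n, β+T).
Sum of observations T = 33.01 minutes; n = 4.
Posterior: Gamma(9.7+4, 19.1+33.01) = Gamma(13.7, 52.11).
Posterior mean of λ = α/β = 13.7/52.11 = 0.2629.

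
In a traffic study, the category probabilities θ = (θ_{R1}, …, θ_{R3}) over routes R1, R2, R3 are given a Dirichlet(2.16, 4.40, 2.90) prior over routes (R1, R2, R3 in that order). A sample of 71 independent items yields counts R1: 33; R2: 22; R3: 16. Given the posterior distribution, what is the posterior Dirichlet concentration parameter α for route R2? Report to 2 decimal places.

26.40

The Dirichlet prior is conjugate to the Multinomial likelihood: each posterior αⱼ = prior αⱼ + observed count nⱼ.
Posterior concentration: (35.16, 26.40, 18.90), total = 80.46.
α_{R2} = 4.40 + 22 = 26.40.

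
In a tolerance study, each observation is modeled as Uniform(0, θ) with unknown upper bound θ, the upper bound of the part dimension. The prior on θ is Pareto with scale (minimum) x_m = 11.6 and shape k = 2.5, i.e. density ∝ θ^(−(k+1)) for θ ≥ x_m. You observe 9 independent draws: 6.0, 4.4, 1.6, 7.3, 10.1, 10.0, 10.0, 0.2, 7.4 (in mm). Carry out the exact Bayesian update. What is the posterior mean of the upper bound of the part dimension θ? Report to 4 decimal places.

A Pareto(scale x_m, shape k) prior on the upper bound θ of Uniform(0, θ) is conjugate: posterior is Pareto(max(x_m, max xᵢ), k + n).
Sample maximum = 10.1; prior scale x_m = 11.6 → posterior scale = max = 11.6.
Posterior shape = 2.5 + 9 = 11.5.
E[θ|data] = k·x_m/(k−1) = 11.5·11.6/10.5 = 12.7048.

12.7048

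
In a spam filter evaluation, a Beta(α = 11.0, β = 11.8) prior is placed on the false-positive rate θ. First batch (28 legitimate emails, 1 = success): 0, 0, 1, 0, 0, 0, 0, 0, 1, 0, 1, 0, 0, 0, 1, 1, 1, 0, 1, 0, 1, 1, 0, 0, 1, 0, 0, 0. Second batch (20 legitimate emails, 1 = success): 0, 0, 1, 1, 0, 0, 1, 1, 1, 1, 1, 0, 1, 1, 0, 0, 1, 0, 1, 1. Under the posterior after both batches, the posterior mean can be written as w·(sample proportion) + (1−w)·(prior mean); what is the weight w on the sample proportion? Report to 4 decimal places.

The Beta prior is conjugate to a Binomial/Bernoulli likelihood; the update adds successes to α and failures to β.
Total number of legitimate emails: n = 28 + 20 = 48.
Posterior mean = (α₀+k)/(α₀+β₀+n) = [n/(α₀+β₀+n)]·(k/n) + [(α₀+β₀)/(α₀+β₀+n)]·α₀/(α₀+β₀), so only n and the prior enter the weight.
The weight on the data is w = n/(α₀+β₀+n) = 48/(11.0+11.8+48) = 48/70.8 = 0.6780.

0.6780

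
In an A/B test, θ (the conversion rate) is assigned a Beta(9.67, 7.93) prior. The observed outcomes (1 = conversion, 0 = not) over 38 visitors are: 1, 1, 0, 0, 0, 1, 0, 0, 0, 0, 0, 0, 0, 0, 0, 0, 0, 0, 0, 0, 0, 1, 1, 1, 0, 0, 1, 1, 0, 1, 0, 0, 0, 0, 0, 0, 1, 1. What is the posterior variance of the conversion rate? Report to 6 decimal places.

The Beta prior is conjugate to a Binomial/Bernoulli likelihood; the update adds successes to α and failures to β.
Posterior: Beta(α+k, β+n−k) = Beta(9.67+11, 7.93+27) = Beta(20.67, 34.93).
Var = αβ/((α+β)²(α+β+1)) = 20.67·34.93/(55.60²·56.60) = 0.004126.

0.004126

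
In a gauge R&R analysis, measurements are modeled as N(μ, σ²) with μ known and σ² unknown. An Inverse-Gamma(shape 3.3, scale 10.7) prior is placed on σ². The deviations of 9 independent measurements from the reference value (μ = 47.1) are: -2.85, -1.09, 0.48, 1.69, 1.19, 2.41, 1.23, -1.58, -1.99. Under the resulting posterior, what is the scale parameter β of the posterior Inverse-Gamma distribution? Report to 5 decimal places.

24.49535

With known mean μ and an Inverse-Gamma(α, β) prior on σ², the Normal likelihood is conjugate: posterior is Inv-Gamma(α + n/2, β + Σ(xᵢ−μ)²/2).
Σ(xᵢ−μ)² = (-2.85)² + (-1.09)² + (0.48)² + (1.69)² + (1.19)² + (2.41)² + (1.23)² + (-1.58)² + (-1.99)² = 27.5907.
Posterior: Inv-Gamma(3.3 + 9/2, 10.7 + 27.5907/2) = Inv-Gamma(7.80, 24.49535).
Posterior β = 24.49535.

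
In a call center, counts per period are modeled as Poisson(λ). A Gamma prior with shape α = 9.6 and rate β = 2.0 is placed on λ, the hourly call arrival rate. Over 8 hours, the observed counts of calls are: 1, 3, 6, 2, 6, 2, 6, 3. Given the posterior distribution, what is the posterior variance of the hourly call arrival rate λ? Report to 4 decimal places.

With a Gamma(shape α, rate β) prior, the Poisson likelihood is conjugate: the posterior is Gamma(α + ΣXᵢ, β + n).
Sum of counts S = 29 over n = 8 hours.
Posterior: Gamma(α+S, β+n) = Gamma(9.6+29, 2.0+8) = Gamma(38.6, 10.0).
Var = α/β² = 38.6/10.0² = 0.3860.

0.3860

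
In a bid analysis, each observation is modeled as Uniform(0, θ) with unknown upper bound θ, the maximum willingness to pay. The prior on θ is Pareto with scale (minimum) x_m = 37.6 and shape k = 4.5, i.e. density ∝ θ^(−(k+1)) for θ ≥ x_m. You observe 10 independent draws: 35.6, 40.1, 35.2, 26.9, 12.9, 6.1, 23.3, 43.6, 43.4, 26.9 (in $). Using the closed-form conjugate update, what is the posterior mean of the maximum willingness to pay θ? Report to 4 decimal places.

A Pareto(scale x_m, shape k) prior on the upper bound θ of Uniform(0, θ) is conjugate: posterior is Pareto(max(x_m, max xᵢ), k + n).
Sample maximum = 43.6; prior scale x_m = 37.6 → posterior scale = max = 43.6.
Posterior shape = 4.5 + 10 = 14.5.
E[θ|data] = k·x_m/(k−1) = 14.5·43.6/13.5 = 46.8296.

46.8296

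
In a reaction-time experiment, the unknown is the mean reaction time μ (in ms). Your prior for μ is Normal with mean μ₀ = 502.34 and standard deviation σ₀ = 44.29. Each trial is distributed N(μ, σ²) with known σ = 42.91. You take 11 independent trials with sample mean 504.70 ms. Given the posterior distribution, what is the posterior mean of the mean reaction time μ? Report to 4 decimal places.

For Normal data with known variance σ², a Normal(μ₀, σ₀²) prior on μ is conjugate. Posterior precision = 1/σ₀² + n/σ²; posterior mean is the precision-weighted average of μ₀ and x̄.
n·x̄ = 11·504.70 = 5551.7.
σ₀² = 44.29² = 1961.6041, σ² = 42.91² = 1841.2681; σ² + n·σ₀² = 1841.2681 + 11·1961.6041 = 23418.9132.
Posterior mean = (μ₀/σ₀² + n·x̄/σ²)/(1/σ₀² + n/σ²) = (σ²·μ₀ + σ₀²·n·x̄)/(σ² + n·σ₀²) = (1841.2681·502.34 + 1961.6041·5551.7)/23418.9132 = 11815180.099324/23418.9132 = 504.5144.

504.5144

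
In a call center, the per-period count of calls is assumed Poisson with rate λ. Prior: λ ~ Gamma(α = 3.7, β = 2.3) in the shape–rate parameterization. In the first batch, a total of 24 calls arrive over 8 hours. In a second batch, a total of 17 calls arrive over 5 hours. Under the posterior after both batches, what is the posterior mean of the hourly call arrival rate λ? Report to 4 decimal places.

With a Gamma(shape α, rate β) prior, the Poisson likelihood is conjugate: the posterior is Gamma(α + ΣXᵢ, β + n).
After batch 1: Gamma(α+S, β+n) = Gamma(3.7+24, 2.3+8) = Gamma(27.7, 10.3).
After batch 2: Gamma(α+S, β+n) = Gamma(27.7+17, 10.3+5) = Gamma(44.7, 15.3).
Posterior mean = α/β = 44.7/15.3 = 2.9216.

2.9216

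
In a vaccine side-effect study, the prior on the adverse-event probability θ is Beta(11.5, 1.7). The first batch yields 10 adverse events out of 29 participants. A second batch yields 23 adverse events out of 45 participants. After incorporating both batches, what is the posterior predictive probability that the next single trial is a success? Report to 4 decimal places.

0.5103

The Beta prior is conjugate to a Binomial/Bernoulli likelihood; the update adds successes to α and failures to β.
After batch 1: Beta(11.5+10, 1.7+19) = Beta(21.5, 20.7).
After batch 2: Beta(21.5+23, 20.7+22) = Beta(44.5, 42.7).
For a single future Bernoulli trial, P(success | data) = α/(α+β) = 0.5103.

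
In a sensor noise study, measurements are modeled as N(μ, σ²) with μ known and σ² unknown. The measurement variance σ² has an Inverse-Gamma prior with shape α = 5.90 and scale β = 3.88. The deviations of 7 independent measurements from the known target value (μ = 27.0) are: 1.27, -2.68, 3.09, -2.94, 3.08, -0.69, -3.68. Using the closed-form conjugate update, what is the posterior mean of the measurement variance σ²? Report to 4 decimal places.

With known mean μ and an Inverse-Gamma(α, β) prior on σ², the Normal likelihood is conjugate: posterior is Inv-Gamma(α + n/2, β + Σ(xᵢ−μ)²/2).
Σ(xᵢ−μ)² = (1.27)² + (-2.68)² + (3.09)² + (-2.94)² + (3.08)² + (-0.69)² + (-3.68)² = 50.4919.
Posterior: Inv-Gamma(5.90 + 7/2, 3.88 + 50.4919/2) = Inv-Gamma(9.40, 29.12595).
E[σ²|data] = β/(α−1) = 29.12595/8.40 = 3.4674.

3.4674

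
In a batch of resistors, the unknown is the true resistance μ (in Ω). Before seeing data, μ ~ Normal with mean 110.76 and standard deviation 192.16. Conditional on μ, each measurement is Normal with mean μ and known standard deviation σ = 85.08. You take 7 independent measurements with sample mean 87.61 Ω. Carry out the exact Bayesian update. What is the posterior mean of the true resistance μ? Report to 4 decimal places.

For Normal data with known variance σ², a Normal(μ₀, σ₀²) prior on μ is conjugate. Posterior precision = 1/σ₀² + n/σ²; posterior mean is the precision-weighted average of μ₀ and x̄.
n·x̄ = 7·87.61 = 613.27.
σ₀² = 192.16² = 36925.4656, σ² = 85.08² = 7238.6064; σ² + n·σ₀² = 7238.6064 + 7·36925.4656 = 265716.8656.
Posterior mean = (μ₀/σ₀² + n·x̄/σ²)/(1/σ₀² + n/σ²) = (σ²·μ₀ + σ₀²·n·x̄)/(σ² + n·σ₀²) = (7238.6064·110.76 + 36925.4656·613.27)/265716.8656 = 23447028.333376/265716.8656 = 88.2406.

88.2406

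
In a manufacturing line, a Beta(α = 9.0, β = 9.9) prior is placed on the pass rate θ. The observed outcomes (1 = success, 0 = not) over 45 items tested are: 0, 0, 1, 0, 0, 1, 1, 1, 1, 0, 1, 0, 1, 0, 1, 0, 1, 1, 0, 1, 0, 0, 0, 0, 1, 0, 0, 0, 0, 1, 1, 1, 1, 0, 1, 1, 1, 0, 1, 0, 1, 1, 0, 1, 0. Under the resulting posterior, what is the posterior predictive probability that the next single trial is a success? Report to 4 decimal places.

0.5008

The Beta prior is conjugate to a Binomial/Bernoulli likelihood; the update adds successes to α and failures to β.
Posterior: Beta(α+k, β+n−k) = Beta(9.0+23, 9.9+22) = Beta(32.0, 31.9).
For a single future Bernoulli trial, P(success | data) = α/(α+β) = 0.5008.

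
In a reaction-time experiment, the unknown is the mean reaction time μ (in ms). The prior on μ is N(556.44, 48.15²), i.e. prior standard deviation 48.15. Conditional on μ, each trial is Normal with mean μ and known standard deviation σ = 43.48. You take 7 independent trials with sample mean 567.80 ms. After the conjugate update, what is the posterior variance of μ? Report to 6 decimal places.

241.894623

For Normal data with known variance σ², a Normal(μ₀, σ₀²) prior on μ is conjugate. Posterior precision = 1/σ₀² + n/σ²; posterior mean is the precision-weighted average of μ₀ and x̄.
σ₀² = 48.15² = 2318.4225, σ² = 43.48² = 1890.5104; σ² + n·σ₀² = 1890.5104 + 7·2318.4225 = 18119.4679.
Posterior precision = 1/σ₀² + n/σ² = 1/2318.4225 + 7/1890.5104 = (σ² + n·σ₀²)/(σ₀²σ²) = 18119.4679/(2318.4225·1890.5104); posterior variance σₙ² = σ₀²σ²/(σ² + n·σ₀²) = 2318.4225·1890.5104/18119.4679 = 241.894623.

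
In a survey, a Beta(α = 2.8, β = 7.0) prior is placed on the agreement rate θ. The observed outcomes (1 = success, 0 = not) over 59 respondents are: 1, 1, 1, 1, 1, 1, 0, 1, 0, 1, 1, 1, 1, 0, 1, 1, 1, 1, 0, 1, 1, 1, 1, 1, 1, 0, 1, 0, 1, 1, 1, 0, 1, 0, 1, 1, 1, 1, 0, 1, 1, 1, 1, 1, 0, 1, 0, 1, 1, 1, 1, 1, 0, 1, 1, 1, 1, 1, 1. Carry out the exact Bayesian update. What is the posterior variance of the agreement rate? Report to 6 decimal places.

0.002864

The Beta prior is conjugate to a Binomial/Bernoulli likelihood; the update adds successes to α and failures to β.
Posterior: Beta(α+k, β+n−k) = Beta(2.8+47, 7.0+12) = Beta(49.8, 19.0).
Var = αβ/((α+β)²(α+β+1)) = 49.8·19.0/(68.8²·69.8) = 0.002864.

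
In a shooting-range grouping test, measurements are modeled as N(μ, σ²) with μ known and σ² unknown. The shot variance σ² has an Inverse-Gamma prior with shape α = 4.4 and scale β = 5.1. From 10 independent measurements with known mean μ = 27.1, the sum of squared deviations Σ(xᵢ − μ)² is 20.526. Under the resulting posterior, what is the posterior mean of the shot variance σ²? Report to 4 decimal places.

With known mean μ and an Inverse-Gamma(α, β) prior on σ², the Normal likelihood is conjugate: posterior is Inv-Gamma(α + n/2, β + Σ(xᵢ−μ)²/2).
Posterior: Inv-Gamma(4.4 + 10/2, 5.1 + 20.526/2) = Inv-Gamma(9.40, 15.3630).
E[σ²|data] = β/(α−1) = 15.3630/8.40 = 1.8289.

1.8289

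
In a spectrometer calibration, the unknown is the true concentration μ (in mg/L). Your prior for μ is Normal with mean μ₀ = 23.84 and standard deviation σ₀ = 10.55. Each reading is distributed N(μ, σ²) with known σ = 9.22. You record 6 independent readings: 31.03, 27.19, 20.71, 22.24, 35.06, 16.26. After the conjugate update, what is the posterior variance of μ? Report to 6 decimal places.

12.568216

For Normal data with known variance σ², a Normal(μ₀, σ₀²) prior on μ is conjugate. Posterior precision = 1/σ₀² + n/σ²; posterior mean is the precision-weighted average of μ₀ and x̄.
σ₀² = 10.55² = 111.3025, σ² = 9.22² = 85.0084; σ² + n·σ₀² = 85.0084 + 6·111.3025 = 752.8234.
Posterior precision = 1/σ₀² + n/σ² = 1/111.3025 + 6/85.0084 = (σ² + n·σ₀²)/(σ₀²σ²) = 752.8234/(111.3025·85.0084); posterior variance σₙ² = σ₀²σ²/(σ² + n·σ₀²) = 111.3025·85.0084/752.8234 = 12.568216.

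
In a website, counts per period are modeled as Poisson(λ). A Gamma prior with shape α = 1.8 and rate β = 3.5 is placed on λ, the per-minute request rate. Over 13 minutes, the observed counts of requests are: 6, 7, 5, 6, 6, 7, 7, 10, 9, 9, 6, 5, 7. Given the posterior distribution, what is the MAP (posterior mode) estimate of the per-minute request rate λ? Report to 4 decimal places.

With a Gamma(shape α, rate β) prior, the Poisson likelihood is conjugate: the posterior is Gamma(α + ΣXᵢ, β + n).
Sum of counts S = 90 over n = 13 minutes.
Posterior: Gamma(α+S, β+n) = Gamma(1.8+90, 3.5+13) = Gamma(91.8, 16.5).
Mode of Gamma(α,β) for α≥1 is (α−1)/β = 90.8/16.5 = 5.5030.

5.5030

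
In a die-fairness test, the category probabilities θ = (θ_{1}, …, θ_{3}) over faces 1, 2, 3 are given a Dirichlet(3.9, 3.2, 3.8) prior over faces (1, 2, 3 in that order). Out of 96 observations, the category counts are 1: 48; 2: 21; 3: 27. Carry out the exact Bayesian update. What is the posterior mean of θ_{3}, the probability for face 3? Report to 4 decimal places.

The Dirichlet prior is conjugate to the Multinomial likelihood: each posterior αⱼ = prior αⱼ + observed count nⱼ.
Posterior concentration: (51.9, 24.2, 30.8), total = 106.9.
E[θ_{3}|data] = α_{3}/Σα = 30.8/106.9 = 0.2881.

0.2881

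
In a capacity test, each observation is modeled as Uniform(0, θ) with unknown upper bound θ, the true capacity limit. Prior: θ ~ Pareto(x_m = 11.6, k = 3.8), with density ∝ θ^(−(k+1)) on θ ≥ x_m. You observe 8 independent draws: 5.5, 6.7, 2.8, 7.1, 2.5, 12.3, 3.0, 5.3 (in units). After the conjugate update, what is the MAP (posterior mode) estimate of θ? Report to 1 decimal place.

12.3

A Pareto(scale x_m, shape k) prior on the upper bound θ of Uniform(0, θ) is conjugate: posterior is Pareto(max(x_m, max xᵢ), k + n).
Sample maximum = 12.3; prior scale x_m = 11.6 → posterior scale = max = 12.3.
Posterior shape = 3.8 + 8 = 11.8.
The Pareto density is decreasing on [x_m, ∞), so the mode is x_m = 12.3.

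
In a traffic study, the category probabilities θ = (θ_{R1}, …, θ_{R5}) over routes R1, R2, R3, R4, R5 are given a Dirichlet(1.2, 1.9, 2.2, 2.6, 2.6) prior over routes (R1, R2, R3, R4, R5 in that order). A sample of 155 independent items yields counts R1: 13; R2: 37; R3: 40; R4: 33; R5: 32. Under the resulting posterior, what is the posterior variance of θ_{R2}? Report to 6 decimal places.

0.001080

The Dirichlet prior is conjugate to the Multinomial likelihood: each posterior αⱼ = prior αⱼ + observed count nⱼ.
Posterior concentration: (14.2, 38.9, 42.2, 35.6, 34.6), total = 165.5.
Var[θ_j] = α_j(Σα−α_j)/((Σα)²(Σα+1)) = 38.9·126.6/(165.5²·166.5) = 0.001080.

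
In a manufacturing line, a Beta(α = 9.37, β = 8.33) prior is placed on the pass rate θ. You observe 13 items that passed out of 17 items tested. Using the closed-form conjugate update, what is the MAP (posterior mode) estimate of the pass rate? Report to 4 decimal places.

0.6535

The Beta prior is conjugate to a Binomial/Bernoulli likelihood; the update adds successes to α and failures to β.
Posterior: Beta(α+k, β+n−k) = Beta(9.37+13, 8.33+4) = Beta(22.37, 12.33).
Mode of Beta(a,b) for a,b>1 is (a−1)/(a+b−2) = 21.37/32.70 = 0.6535.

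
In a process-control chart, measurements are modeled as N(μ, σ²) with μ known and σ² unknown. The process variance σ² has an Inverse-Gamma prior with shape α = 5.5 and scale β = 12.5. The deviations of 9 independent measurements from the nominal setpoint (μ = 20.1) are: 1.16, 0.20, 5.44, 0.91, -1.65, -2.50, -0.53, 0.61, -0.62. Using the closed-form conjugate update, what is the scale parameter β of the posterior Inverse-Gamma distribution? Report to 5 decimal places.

With known mean μ and an Inverse-Gamma(α, β) prior on σ², the Normal likelihood is conjugate: posterior is Inv-Gamma(α + n/2, β + Σ(xᵢ−μ)²/2).
Σ(xᵢ−μ)² = (1.16)² + (0.20)² + (5.44)² + (0.91)² + (-1.65)² + (-2.50)² + (-0.53)² + (0.61)² + (-0.62)² = 41.8172.
Posterior: Inv-Gamma(5.5 + 9/2, 12.5 + 41.8172/2) = Inv-Gamma(10.00, 33.40860).
Posterior β = 33.40860.

33.40860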